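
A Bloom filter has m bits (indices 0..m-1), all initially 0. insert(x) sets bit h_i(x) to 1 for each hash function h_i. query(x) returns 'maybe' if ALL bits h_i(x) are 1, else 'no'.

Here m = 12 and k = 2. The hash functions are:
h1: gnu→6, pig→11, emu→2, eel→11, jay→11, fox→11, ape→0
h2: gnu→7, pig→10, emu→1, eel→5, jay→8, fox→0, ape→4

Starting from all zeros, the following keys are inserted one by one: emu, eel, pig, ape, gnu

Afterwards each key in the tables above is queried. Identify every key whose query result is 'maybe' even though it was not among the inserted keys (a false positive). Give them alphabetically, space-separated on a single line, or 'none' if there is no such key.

Answer: fox

Derivation:
Start: bits=000000000000
After insert 'emu': sets bits 1 2 -> bits=011000000000
After insert 'eel': sets bits 5 11 -> bits=011001000001
After insert 'pig': sets bits 10 11 -> bits=011001000011
After insert 'ape': sets bits 0 4 -> bits=111011000011
After insert 'gnu': sets bits 6 7 -> bits=111011110011
Not inserted: fox jay — query each against bits=111011110011:
query fox: checks bit0=1, bit11=1 (all 1) -> maybe => FALSE POSITIVE
query jay: checks bit8=0, bit11=1 (has a 0) -> no => not a false positive
False positives (alphabetical): fox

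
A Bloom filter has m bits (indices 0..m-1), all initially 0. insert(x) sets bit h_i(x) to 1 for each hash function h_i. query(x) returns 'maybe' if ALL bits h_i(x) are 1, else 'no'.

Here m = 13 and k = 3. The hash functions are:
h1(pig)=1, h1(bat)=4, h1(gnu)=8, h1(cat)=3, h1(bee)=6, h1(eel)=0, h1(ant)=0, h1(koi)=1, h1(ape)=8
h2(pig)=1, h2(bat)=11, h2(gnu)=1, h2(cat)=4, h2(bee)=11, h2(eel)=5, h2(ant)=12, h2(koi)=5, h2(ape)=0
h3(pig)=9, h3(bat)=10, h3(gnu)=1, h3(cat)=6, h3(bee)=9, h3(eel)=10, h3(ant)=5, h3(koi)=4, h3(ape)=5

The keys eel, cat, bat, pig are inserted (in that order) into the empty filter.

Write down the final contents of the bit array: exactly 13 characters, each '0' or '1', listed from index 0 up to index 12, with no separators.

Answer: 1101111001110

Derivation:
Start: bits=0000000000000
After insert 'eel': sets bits 0 5 10 -> bits=1000010000100
After insert 'cat': sets bits 3 4 6 -> bits=1001111000100
After insert 'bat': sets bits 4 10 11 -> bits=1001111000110
After insert 'pig': sets bits 1 9 -> bits=1101111001110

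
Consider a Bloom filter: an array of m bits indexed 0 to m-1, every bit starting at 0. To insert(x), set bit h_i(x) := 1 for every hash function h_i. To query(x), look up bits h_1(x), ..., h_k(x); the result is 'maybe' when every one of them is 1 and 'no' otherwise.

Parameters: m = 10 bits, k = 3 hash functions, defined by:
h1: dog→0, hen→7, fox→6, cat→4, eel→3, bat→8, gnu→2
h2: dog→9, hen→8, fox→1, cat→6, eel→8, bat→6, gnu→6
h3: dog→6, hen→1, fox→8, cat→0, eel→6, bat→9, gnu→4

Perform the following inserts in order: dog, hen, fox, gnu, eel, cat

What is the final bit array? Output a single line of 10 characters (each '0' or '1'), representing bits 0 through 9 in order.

Answer: 1111101111

Derivation:
Start: bits=0000000000
After insert 'dog': sets bits 0 6 9 -> bits=1000001001
After insert 'hen': sets bits 1 7 8 -> bits=1100001111
After insert 'fox': sets bits 1 6 8 -> bits=1100001111
After insert 'gnu': sets bits 2 4 6 -> bits=1110101111
After insert 'eel': sets bits 3 6 8 -> bits=1111101111
After insert 'cat': sets bits 0 4 6 -> bits=1111101111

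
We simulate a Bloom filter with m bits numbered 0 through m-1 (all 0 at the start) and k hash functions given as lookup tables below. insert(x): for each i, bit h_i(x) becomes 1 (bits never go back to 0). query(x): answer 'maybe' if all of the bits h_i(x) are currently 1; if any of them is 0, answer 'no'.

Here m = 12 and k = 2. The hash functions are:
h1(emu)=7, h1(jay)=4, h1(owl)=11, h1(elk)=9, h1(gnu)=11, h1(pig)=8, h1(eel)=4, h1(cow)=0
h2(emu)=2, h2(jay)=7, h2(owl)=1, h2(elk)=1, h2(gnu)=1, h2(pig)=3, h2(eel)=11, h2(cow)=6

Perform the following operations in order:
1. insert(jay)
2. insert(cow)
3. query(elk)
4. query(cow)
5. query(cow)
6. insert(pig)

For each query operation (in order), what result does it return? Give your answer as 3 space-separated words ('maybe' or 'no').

Answer: no maybe maybe

Derivation:
Start: bits=000000000000
Op 1: insert jay -> sets bits 4 7 -> bits=000010010000
Op 2: insert cow -> sets bits 0 6 -> bits=100010110000
Op 3: query elk -> checks bit1=0, bit9=0 (has a 0) -> no
Op 4: query cow -> checks bit0=1, bit6=1 (all 1) -> maybe
Op 5: query cow -> checks bit0=1, bit6=1 (all 1) -> maybe
Op 6: insert pig -> sets bits 3 8 -> bits=100110111000
Query results in order: no maybe maybe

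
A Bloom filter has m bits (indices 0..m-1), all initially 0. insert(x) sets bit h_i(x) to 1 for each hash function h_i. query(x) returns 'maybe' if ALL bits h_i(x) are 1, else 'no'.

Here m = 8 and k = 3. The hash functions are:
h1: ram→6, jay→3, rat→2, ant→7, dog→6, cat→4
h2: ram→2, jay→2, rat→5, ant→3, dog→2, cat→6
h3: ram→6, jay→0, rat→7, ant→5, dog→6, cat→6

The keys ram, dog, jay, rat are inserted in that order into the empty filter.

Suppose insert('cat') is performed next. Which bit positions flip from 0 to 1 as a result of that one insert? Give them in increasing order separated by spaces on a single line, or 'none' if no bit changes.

Answer: 4

Derivation:
Start: bits=00000000
After insert 'ram': sets bits 2 6 -> bits=00100010
After insert 'dog': sets bits 2 6 -> bits=00100010
After insert 'jay': sets bits 0 2 3 -> bits=10110010
After insert 'rat': sets bits 2 5 7 -> bits=10110111
insert 'cat' would touch bits 4 6; currently bit4=0, bit6=1
Bits that are 0 among those (would change 0->1): 4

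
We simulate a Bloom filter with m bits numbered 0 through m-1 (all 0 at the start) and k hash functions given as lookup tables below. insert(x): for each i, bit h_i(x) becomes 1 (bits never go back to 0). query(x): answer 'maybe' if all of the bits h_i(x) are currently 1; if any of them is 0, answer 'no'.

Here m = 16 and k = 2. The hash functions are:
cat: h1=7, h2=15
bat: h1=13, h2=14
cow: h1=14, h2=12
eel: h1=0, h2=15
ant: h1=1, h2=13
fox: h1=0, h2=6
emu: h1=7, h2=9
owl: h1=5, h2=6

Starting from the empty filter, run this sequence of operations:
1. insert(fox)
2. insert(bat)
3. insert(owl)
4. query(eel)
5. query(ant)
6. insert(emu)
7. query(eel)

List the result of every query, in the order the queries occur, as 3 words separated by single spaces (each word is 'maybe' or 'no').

Start: bits=0000000000000000
Op 1: insert fox -> sets bits 0 6 -> bits=1000001000000000
Op 2: insert bat -> sets bits 13 14 -> bits=1000001000000110
Op 3: insert owl -> sets bits 5 6 -> bits=1000011000000110
Op 4: query eel -> checks bit0=1, bit15=0 (has a 0) -> no
Op 5: query ant -> checks bit1=0, bit13=1 (has a 0) -> no
Op 6: insert emu -> sets bits 7 9 -> bits=1000011101000110
Op 7: query eel -> checks bit0=1, bit15=0 (has a 0) -> no
Query results in order: no no no

Answer: no no no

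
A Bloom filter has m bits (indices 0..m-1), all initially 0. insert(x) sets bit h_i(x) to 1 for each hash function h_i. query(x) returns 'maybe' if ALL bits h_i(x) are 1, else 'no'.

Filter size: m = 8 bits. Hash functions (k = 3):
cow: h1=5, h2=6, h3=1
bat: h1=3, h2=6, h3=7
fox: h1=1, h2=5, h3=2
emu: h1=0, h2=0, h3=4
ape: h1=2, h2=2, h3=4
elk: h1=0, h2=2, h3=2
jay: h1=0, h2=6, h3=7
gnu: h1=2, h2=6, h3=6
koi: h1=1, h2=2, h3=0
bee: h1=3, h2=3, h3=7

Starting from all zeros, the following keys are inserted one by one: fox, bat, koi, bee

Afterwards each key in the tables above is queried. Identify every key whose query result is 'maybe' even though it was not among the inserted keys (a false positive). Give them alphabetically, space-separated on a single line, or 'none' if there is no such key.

Answer: cow elk gnu jay

Derivation:
Start: bits=00000000
After insert 'fox': sets bits 1 2 5 -> bits=01100100
After insert 'bat': sets bits 3 6 7 -> bits=01110111
After insert 'koi': sets bits 0 1 2 -> bits=11110111
After insert 'bee': sets bits 3 7 -> bits=11110111
Not inserted: ape cow elk emu gnu jay — query each against bits=11110111:
query ape: checks bit2=1, bit4=0 (has a 0) -> no => not a false positive
query cow: checks bit1=1, bit5=1, bit6=1 (all 1) -> maybe => FALSE POSITIVE
query elk: checks bit0=1, bit2=1 (all 1) -> maybe => FALSE POSITIVE
query emu: checks bit0=1, bit4=0 (has a 0) -> no => not a false positive
query gnu: checks bit2=1, bit6=1 (all 1) -> maybe => FALSE POSITIVE
query jay: checks bit0=1, bit6=1, bit7=1 (all 1) -> maybe => FALSE POSITIVE
False positives (alphabetical): cow elk gnu jay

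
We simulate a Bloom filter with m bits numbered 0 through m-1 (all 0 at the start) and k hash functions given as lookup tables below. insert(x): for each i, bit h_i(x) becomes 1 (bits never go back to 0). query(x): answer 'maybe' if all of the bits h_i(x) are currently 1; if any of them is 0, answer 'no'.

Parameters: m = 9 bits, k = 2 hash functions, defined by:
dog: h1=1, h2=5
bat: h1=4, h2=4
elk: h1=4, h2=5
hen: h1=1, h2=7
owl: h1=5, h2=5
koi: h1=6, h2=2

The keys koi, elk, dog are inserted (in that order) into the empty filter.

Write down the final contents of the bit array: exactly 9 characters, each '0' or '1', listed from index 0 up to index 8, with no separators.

Answer: 011011100

Derivation:
Start: bits=000000000
After insert 'koi': sets bits 2 6 -> bits=001000100
After insert 'elk': sets bits 4 5 -> bits=001011100
After insert 'dog': sets bits 1 5 -> bits=011011100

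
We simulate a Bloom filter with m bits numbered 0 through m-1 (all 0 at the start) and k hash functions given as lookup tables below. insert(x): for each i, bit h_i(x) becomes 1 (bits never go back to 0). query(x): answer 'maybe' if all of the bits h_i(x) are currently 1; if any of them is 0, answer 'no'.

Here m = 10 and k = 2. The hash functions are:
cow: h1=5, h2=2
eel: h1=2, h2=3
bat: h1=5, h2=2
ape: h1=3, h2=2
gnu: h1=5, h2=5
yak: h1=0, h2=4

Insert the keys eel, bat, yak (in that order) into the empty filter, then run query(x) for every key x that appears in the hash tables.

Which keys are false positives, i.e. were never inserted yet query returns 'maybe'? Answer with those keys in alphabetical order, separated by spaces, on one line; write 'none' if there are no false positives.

Answer: ape cow gnu

Derivation:
Start: bits=0000000000
After insert 'eel': sets bits 2 3 -> bits=0011000000
After insert 'bat': sets bits 2 5 -> bits=0011010000
After insert 'yak': sets bits 0 4 -> bits=1011110000
Not inserted: ape cow gnu — query each against bits=1011110000:
query ape: checks bit2=1, bit3=1 (all 1) -> maybe => FALSE POSITIVE
query cow: checks bit2=1, bit5=1 (all 1) -> maybe => FALSE POSITIVE
query gnu: checks bit5=1 (all 1) -> maybe => FALSE POSITIVE
False positives (alphabetical): ape cow gnu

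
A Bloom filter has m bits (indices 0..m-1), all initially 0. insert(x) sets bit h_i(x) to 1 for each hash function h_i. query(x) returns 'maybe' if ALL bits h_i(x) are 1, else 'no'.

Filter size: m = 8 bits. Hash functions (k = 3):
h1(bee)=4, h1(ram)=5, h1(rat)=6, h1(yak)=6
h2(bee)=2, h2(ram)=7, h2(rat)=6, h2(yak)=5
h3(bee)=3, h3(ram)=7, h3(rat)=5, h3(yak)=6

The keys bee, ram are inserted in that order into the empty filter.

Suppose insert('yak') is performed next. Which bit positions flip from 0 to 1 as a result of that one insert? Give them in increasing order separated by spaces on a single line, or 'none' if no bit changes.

Answer: 6

Derivation:
Start: bits=00000000
After insert 'bee': sets bits 2 3 4 -> bits=00111000
After insert 'ram': sets bits 5 7 -> bits=00111101
insert 'yak' would touch bits 5 6; currently bit5=1, bit6=0
Bits that are 0 among those (would change 0->1): 6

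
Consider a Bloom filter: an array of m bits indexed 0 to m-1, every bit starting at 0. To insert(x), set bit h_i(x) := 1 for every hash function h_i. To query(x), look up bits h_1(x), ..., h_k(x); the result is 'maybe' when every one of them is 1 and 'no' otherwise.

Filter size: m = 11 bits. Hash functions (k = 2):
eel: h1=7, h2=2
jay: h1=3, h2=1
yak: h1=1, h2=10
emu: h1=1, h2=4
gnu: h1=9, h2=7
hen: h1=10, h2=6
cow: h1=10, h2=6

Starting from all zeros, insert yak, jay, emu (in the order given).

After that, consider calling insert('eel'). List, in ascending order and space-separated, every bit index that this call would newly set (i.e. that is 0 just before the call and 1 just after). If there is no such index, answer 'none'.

Start: bits=00000000000
After insert 'yak': sets bits 1 10 -> bits=01000000001
After insert 'jay': sets bits 1 3 -> bits=01010000001
After insert 'emu': sets bits 1 4 -> bits=01011000001
insert 'eel' would touch bits 2 7; currently bit2=0, bit7=0
Bits that are 0 among those (would change 0->1): 2 7

Answer: 2 7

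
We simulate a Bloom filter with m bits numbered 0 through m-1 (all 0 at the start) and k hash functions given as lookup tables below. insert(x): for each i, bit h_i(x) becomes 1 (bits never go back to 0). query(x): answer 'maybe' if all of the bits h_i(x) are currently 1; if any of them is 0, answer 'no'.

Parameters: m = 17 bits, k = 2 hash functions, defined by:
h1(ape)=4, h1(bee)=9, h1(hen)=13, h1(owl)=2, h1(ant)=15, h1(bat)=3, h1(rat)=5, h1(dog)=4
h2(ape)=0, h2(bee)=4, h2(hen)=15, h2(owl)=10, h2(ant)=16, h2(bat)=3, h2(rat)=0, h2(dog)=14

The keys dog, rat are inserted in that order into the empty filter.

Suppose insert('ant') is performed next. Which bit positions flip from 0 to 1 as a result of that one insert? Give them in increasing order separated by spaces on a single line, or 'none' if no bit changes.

Start: bits=00000000000000000
After insert 'dog': sets bits 4 14 -> bits=00001000000000100
After insert 'rat': sets bits 0 5 -> bits=10001100000000100
insert 'ant' would touch bits 15 16; currently bit15=0, bit16=0
Bits that are 0 among those (would change 0->1): 15 16

Answer: 15 16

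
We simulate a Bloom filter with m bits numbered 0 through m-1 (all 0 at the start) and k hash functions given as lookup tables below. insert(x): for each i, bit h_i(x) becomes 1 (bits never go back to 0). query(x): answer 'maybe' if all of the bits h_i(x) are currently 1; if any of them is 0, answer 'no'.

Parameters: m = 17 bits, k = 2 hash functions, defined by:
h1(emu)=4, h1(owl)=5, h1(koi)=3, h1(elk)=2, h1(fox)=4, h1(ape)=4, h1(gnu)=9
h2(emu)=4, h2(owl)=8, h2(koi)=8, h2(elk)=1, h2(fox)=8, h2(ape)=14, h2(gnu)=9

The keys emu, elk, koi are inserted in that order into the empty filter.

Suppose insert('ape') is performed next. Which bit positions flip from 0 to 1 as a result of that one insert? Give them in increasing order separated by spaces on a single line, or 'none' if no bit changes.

Answer: 14

Derivation:
Start: bits=00000000000000000
After insert 'emu': sets bits 4 -> bits=00001000000000000
After insert 'elk': sets bits 1 2 -> bits=01101000000000000
After insert 'koi': sets bits 3 8 -> bits=01111000100000000
insert 'ape' would touch bits 4 14; currently bit4=1, bit14=0
Bits that are 0 among those (would change 0->1): 14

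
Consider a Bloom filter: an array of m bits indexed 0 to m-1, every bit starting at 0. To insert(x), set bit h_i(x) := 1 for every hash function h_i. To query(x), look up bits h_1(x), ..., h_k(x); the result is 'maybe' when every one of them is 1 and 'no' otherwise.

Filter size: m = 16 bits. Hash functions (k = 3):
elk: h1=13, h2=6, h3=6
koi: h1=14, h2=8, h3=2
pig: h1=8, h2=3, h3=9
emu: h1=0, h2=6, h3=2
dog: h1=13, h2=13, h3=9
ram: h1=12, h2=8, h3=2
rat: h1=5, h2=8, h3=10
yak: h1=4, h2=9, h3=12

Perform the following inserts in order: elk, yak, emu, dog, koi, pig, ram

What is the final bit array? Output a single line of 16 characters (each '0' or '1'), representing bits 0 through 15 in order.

Answer: 1011101011001110

Derivation:
Start: bits=0000000000000000
After insert 'elk': sets bits 6 13 -> bits=0000001000000100
After insert 'yak': sets bits 4 9 12 -> bits=0000101001001100
After insert 'emu': sets bits 0 2 6 -> bits=1010101001001100
After insert 'dog': sets bits 9 13 -> bits=1010101001001100
After insert 'koi': sets bits 2 8 14 -> bits=1010101011001110
After insert 'pig': sets bits 3 8 9 -> bits=1011101011001110
After insert 'ram': sets bits 2 8 12 -> bits=1011101011001110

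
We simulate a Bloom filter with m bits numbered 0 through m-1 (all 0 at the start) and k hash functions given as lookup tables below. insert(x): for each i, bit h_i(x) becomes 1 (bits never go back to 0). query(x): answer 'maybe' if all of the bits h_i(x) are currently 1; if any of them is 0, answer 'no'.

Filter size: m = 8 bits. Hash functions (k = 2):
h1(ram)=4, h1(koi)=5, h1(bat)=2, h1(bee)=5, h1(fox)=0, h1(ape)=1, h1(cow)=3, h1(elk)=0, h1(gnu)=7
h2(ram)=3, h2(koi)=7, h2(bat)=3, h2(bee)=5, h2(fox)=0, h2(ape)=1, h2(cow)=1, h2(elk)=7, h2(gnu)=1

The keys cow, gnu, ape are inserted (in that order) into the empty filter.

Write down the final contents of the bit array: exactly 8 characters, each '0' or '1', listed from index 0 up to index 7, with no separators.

Answer: 01010001

Derivation:
Start: bits=00000000
After insert 'cow': sets bits 1 3 -> bits=01010000
After insert 'gnu': sets bits 1 7 -> bits=01010001
After insert 'ape': sets bits 1 -> bits=01010001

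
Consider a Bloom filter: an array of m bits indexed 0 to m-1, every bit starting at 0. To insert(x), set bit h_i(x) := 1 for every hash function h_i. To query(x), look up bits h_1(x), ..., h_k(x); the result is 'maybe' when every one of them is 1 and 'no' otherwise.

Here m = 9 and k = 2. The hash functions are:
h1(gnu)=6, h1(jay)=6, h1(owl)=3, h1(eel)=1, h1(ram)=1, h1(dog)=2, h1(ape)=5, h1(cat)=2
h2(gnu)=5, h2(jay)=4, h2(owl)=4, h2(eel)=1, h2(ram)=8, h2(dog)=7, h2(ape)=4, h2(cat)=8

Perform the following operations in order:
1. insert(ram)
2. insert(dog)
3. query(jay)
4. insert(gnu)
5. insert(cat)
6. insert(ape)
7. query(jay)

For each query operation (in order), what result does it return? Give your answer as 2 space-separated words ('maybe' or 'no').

Answer: no maybe

Derivation:
Start: bits=000000000
Op 1: insert ram -> sets bits 1 8 -> bits=010000001
Op 2: insert dog -> sets bits 2 7 -> bits=011000011
Op 3: query jay -> checks bit4=0, bit6=0 (has a 0) -> no
Op 4: insert gnu -> sets bits 5 6 -> bits=011001111
Op 5: insert cat -> sets bits 2 8 -> bits=011001111
Op 6: insert ape -> sets bits 4 5 -> bits=011011111
Op 7: query jay -> checks bit4=1, bit6=1 (all 1) -> maybe
Query results in order: no maybe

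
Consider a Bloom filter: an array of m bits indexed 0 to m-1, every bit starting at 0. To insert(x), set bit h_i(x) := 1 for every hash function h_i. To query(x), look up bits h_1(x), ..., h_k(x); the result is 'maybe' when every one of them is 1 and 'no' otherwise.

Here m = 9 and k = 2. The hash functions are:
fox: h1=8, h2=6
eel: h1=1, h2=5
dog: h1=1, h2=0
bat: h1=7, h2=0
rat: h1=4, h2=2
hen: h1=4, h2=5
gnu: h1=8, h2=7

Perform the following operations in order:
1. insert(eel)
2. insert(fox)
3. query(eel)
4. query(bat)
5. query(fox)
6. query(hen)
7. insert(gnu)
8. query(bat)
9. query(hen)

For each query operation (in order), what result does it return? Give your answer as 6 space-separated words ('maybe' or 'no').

Answer: maybe no maybe no no no

Derivation:
Start: bits=000000000
Op 1: insert eel -> sets bits 1 5 -> bits=010001000
Op 2: insert fox -> sets bits 6 8 -> bits=010001101
Op 3: query eel -> checks bit1=1, bit5=1 (all 1) -> maybe
Op 4: query bat -> checks bit0=0, bit7=0 (has a 0) -> no
Op 5: query fox -> checks bit6=1, bit8=1 (all 1) -> maybe
Op 6: query hen -> checks bit4=0, bit5=1 (has a 0) -> no
Op 7: insert gnu -> sets bits 7 8 -> bits=010001111
Op 8: query bat -> checks bit0=0, bit7=1 (has a 0) -> no
Op 9: query hen -> checks bit4=0, bit5=1 (has a 0) -> no
Query results in order: maybe no maybe no no no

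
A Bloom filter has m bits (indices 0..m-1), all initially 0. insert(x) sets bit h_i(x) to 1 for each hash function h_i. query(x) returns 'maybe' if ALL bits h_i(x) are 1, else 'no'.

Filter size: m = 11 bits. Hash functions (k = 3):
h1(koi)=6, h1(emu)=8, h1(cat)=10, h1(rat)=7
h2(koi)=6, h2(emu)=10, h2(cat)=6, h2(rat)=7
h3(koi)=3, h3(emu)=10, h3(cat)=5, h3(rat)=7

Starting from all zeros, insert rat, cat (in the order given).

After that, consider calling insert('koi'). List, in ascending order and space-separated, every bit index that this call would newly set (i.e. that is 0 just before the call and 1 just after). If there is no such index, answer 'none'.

Start: bits=00000000000
After insert 'rat': sets bits 7 -> bits=00000001000
After insert 'cat': sets bits 5 6 10 -> bits=00000111001
insert 'koi' would touch bits 3 6; currently bit3=0, bit6=1
Bits that are 0 among those (would change 0->1): 3

Answer: 3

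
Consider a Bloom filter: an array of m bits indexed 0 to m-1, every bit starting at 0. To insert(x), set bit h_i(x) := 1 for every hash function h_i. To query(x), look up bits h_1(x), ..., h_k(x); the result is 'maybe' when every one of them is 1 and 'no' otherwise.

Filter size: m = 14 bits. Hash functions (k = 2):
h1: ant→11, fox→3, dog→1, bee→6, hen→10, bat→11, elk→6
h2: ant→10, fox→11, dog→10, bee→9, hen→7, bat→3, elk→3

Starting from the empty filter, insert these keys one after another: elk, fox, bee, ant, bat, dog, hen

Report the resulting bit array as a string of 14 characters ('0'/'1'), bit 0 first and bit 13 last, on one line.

Start: bits=00000000000000
After insert 'elk': sets bits 3 6 -> bits=00010010000000
After insert 'fox': sets bits 3 11 -> bits=00010010000100
After insert 'bee': sets bits 6 9 -> bits=00010010010100
After insert 'ant': sets bits 10 11 -> bits=00010010011100
After insert 'bat': sets bits 3 11 -> bits=00010010011100
After insert 'dog': sets bits 1 10 -> bits=01010010011100
After insert 'hen': sets bits 7 10 -> bits=01010011011100

Answer: 01010011011100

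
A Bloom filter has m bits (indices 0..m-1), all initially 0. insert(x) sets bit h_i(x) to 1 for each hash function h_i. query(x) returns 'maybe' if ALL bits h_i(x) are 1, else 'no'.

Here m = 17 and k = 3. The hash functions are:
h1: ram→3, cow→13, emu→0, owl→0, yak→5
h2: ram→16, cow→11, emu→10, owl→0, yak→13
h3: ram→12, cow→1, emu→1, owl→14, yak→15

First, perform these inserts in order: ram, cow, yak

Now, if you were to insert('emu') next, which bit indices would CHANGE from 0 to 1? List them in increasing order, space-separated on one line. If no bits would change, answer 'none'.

Start: bits=00000000000000000
After insert 'ram': sets bits 3 12 16 -> bits=00010000000010001
After insert 'cow': sets bits 1 11 13 -> bits=01010000000111001
After insert 'yak': sets bits 5 13 15 -> bits=01010100000111011
insert 'emu' would touch bits 0 1 10; currently bit0=0, bit1=1, bit10=0
Bits that are 0 among those (would change 0->1): 0 10

Answer: 0 10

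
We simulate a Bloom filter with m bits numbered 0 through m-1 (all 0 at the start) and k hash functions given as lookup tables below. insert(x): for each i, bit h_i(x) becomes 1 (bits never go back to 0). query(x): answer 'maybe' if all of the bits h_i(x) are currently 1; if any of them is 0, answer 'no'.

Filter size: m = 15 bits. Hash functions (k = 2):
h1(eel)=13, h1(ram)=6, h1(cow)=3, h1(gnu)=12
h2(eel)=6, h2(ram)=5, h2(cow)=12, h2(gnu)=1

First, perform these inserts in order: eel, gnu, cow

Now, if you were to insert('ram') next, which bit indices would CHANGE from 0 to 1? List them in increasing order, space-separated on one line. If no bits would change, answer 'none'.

Start: bits=000000000000000
After insert 'eel': sets bits 6 13 -> bits=000000100000010
After insert 'gnu': sets bits 1 12 -> bits=010000100000110
After insert 'cow': sets bits 3 12 -> bits=010100100000110
insert 'ram' would touch bits 5 6; currently bit5=0, bit6=1
Bits that are 0 among those (would change 0->1): 5

Answer: 5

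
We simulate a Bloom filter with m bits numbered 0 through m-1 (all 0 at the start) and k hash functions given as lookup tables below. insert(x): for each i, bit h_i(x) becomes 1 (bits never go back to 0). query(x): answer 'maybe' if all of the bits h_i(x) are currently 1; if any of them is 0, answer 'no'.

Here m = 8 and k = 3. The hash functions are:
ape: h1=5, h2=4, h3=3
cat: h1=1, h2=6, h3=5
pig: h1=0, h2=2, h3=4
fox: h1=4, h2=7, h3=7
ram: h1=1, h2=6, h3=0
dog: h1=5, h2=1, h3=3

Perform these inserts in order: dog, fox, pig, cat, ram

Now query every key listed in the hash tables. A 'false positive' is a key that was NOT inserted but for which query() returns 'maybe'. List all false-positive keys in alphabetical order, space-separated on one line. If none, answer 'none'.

Start: bits=00000000
After insert 'dog': sets bits 1 3 5 -> bits=01010100
After insert 'fox': sets bits 4 7 -> bits=01011101
After insert 'pig': sets bits 0 2 4 -> bits=11111101
After insert 'cat': sets bits 1 5 6 -> bits=11111111
After insert 'ram': sets bits 0 1 6 -> bits=11111111
Not inserted: ape — query each against bits=11111111:
query ape: checks bit3=1, bit4=1, bit5=1 (all 1) -> maybe => FALSE POSITIVE
False positives (alphabetical): ape

Answer: ape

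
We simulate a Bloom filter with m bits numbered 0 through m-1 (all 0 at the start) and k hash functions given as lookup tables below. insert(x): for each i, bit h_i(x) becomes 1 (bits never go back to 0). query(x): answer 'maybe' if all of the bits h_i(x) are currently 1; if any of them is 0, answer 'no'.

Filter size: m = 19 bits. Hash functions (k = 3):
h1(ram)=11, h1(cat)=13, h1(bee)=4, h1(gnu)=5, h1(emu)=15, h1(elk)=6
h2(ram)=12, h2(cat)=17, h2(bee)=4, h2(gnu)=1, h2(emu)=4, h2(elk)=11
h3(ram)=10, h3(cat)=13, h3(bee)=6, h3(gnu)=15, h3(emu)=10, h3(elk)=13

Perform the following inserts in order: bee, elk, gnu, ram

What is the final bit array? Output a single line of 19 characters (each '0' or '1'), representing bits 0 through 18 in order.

Answer: 0100111000111101000

Derivation:
Start: bits=0000000000000000000
After insert 'bee': sets bits 4 6 -> bits=0000101000000000000
After insert 'elk': sets bits 6 11 13 -> bits=0000101000010100000
After insert 'gnu': sets bits 1 5 15 -> bits=0100111000010101000
After insert 'ram': sets bits 10 11 12 -> bits=0100111000111101000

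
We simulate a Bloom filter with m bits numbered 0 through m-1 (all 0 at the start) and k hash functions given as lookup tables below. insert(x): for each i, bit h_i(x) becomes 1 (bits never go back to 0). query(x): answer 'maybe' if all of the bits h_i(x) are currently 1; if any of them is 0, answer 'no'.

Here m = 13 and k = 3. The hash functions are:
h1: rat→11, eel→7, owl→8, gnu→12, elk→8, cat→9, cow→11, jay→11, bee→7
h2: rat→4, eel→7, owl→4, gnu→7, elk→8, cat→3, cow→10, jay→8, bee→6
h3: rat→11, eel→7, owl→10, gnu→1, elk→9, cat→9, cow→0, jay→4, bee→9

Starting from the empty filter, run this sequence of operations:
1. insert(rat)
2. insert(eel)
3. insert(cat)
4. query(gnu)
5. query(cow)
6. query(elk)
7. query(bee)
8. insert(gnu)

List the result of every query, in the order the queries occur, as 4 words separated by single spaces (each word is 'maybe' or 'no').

Start: bits=0000000000000
Op 1: insert rat -> sets bits 4 11 -> bits=0000100000010
Op 2: insert eel -> sets bits 7 -> bits=0000100100010
Op 3: insert cat -> sets bits 3 9 -> bits=0001100101010
Op 4: query gnu -> checks bit1=0, bit7=1, bit12=0 (has a 0) -> no
Op 5: query cow -> checks bit0=0, bit10=0, bit11=1 (has a 0) -> no
Op 6: query elk -> checks bit8=0, bit9=1 (has a 0) -> no
Op 7: query bee -> checks bit6=0, bit7=1, bit9=1 (has a 0) -> no
Op 8: insert gnu -> sets bits 1 7 12 -> bits=0101100101011
Query results in order: no no no no

Answer: no no no no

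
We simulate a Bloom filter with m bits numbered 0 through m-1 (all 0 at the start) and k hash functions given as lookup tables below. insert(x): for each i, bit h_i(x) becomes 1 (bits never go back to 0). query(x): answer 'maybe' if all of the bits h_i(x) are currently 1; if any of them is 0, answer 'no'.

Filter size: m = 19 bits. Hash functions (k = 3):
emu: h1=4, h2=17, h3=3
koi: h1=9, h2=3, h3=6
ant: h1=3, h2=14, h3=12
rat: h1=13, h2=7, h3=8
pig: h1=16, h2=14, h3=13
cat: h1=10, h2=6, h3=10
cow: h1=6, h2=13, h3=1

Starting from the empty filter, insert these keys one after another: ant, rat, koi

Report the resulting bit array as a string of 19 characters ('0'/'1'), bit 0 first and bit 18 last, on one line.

Start: bits=0000000000000000000
After insert 'ant': sets bits 3 12 14 -> bits=0001000000001010000
After insert 'rat': sets bits 7 8 13 -> bits=0001000110001110000
After insert 'koi': sets bits 3 6 9 -> bits=0001001111001110000

Answer: 0001001111001110000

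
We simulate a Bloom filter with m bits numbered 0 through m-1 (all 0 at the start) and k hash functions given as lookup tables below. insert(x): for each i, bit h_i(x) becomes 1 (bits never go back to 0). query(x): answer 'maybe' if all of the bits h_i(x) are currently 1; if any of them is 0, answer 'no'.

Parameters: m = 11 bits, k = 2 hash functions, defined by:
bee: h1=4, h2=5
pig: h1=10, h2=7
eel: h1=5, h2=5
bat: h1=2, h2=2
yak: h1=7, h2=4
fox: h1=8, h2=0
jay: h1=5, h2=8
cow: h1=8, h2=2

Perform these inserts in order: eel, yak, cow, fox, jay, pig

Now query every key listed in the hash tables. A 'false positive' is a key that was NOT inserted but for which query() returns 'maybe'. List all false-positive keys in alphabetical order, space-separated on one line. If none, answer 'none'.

Start: bits=00000000000
After insert 'eel': sets bits 5 -> bits=00000100000
After insert 'yak': sets bits 4 7 -> bits=00001101000
After insert 'cow': sets bits 2 8 -> bits=00101101100
After insert 'fox': sets bits 0 8 -> bits=10101101100
After insert 'jay': sets bits 5 8 -> bits=10101101100
After insert 'pig': sets bits 7 10 -> bits=10101101101
Not inserted: bat bee — query each against bits=10101101101:
query bat: checks bit2=1 (all 1) -> maybe => FALSE POSITIVE
query bee: checks bit4=1, bit5=1 (all 1) -> maybe => FALSE POSITIVE
False positives (alphabetical): bat bee

Answer: bat bee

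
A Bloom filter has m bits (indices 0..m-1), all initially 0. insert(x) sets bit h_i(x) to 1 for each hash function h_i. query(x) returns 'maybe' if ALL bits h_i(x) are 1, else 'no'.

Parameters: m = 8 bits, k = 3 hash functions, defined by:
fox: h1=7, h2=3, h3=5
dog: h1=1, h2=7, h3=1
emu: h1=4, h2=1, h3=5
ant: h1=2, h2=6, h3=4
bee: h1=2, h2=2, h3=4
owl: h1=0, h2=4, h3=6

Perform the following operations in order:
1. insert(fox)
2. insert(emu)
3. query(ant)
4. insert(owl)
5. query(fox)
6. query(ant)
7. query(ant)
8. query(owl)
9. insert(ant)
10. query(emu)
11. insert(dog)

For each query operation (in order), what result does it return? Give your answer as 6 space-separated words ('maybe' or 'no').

Start: bits=00000000
Op 1: insert fox -> sets bits 3 5 7 -> bits=00010101
Op 2: insert emu -> sets bits 1 4 5 -> bits=01011101
Op 3: query ant -> checks bit2=0, bit4=1, bit6=0 (has a 0) -> no
Op 4: insert owl -> sets bits 0 4 6 -> bits=11011111
Op 5: query fox -> checks bit3=1, bit5=1, bit7=1 (all 1) -> maybe
Op 6: query ant -> checks bit2=0, bit4=1, bit6=1 (has a 0) -> no
Op 7: query ant -> checks bit2=0, bit4=1, bit6=1 (has a 0) -> no
Op 8: query owl -> checks bit0=1, bit4=1, bit6=1 (all 1) -> maybe
Op 9: insert ant -> sets bits 2 4 6 -> bits=11111111
Op 10: query emu -> checks bit1=1, bit4=1, bit5=1 (all 1) -> maybe
Op 11: insert dog -> sets bits 1 7 -> bits=11111111
Query results in order: no maybe no no maybe maybe

Answer: no maybe no no maybe maybe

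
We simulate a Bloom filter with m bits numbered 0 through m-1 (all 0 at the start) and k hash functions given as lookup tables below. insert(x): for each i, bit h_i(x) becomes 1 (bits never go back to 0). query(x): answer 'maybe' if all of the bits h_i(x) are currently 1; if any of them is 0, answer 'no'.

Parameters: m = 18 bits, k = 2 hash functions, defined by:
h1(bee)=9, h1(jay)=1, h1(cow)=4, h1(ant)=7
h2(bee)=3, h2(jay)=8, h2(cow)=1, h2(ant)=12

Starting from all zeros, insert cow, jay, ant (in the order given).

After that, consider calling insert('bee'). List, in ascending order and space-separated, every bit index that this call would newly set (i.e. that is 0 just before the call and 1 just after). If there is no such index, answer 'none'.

Answer: 3 9

Derivation:
Start: bits=000000000000000000
After insert 'cow': sets bits 1 4 -> bits=010010000000000000
After insert 'jay': sets bits 1 8 -> bits=010010001000000000
After insert 'ant': sets bits 7 12 -> bits=010010011000100000
insert 'bee' would touch bits 3 9; currently bit3=0, bit9=0
Bits that are 0 among those (would change 0->1): 3 9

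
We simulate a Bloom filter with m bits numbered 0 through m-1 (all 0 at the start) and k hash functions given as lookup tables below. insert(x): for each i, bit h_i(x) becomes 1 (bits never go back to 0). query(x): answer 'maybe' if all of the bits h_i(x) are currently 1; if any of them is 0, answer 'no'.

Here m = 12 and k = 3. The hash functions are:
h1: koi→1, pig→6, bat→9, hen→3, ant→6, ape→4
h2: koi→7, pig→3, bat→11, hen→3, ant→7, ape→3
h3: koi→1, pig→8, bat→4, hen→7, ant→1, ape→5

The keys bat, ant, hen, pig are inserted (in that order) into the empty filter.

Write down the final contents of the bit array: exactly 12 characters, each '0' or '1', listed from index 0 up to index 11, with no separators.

Start: bits=000000000000
After insert 'bat': sets bits 4 9 11 -> bits=000010000101
After insert 'ant': sets bits 1 6 7 -> bits=010010110101
After insert 'hen': sets bits 3 7 -> bits=010110110101
After insert 'pig': sets bits 3 6 8 -> bits=010110111101

Answer: 010110111101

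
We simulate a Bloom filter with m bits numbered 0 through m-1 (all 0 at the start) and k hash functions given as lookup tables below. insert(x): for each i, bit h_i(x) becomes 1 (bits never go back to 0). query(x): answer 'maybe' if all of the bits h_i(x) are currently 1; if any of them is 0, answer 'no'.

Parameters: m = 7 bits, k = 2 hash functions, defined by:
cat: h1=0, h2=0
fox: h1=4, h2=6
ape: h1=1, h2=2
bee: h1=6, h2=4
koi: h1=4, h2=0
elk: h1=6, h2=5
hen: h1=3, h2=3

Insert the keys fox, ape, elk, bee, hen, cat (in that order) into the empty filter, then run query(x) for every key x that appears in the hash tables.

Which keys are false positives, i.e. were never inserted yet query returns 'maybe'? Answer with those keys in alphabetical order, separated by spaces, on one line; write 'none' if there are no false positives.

Answer: koi

Derivation:
Start: bits=0000000
After insert 'fox': sets bits 4 6 -> bits=0000101
After insert 'ape': sets bits 1 2 -> bits=0110101
After insert 'elk': sets bits 5 6 -> bits=0110111
After insert 'bee': sets bits 4 6 -> bits=0110111
After insert 'hen': sets bits 3 -> bits=0111111
After insert 'cat': sets bits 0 -> bits=1111111
Not inserted: koi — query each against bits=1111111:
query koi: checks bit0=1, bit4=1 (all 1) -> maybe => FALSE POSITIVE
False positives (alphabetical): koi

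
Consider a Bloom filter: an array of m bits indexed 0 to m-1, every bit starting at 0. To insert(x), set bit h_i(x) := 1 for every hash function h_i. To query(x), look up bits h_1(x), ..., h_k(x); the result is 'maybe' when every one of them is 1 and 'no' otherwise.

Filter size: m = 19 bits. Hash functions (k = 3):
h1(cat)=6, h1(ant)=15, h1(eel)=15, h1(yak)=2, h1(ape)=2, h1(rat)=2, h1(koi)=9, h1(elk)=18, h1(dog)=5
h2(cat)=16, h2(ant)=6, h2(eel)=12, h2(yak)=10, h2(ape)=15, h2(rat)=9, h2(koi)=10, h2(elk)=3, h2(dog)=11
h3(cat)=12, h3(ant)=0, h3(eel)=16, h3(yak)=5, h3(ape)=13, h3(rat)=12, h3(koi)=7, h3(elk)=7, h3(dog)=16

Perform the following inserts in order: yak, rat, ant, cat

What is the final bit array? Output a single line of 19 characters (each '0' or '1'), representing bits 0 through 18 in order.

Answer: 1010011001101001100

Derivation:
Start: bits=0000000000000000000
After insert 'yak': sets bits 2 5 10 -> bits=0010010000100000000
After insert 'rat': sets bits 2 9 12 -> bits=0010010001101000000
After insert 'ant': sets bits 0 6 15 -> bits=1010011001101001000
After insert 'cat': sets bits 6 12 16 -> bits=1010011001101001100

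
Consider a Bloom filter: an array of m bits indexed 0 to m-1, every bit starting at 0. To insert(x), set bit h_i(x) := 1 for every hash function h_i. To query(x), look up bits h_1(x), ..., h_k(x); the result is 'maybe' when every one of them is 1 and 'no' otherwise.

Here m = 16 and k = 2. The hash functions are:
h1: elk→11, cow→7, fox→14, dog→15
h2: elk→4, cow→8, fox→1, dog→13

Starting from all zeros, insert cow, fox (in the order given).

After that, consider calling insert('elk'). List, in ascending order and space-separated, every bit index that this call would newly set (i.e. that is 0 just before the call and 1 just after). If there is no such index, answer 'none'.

Answer: 4 11

Derivation:
Start: bits=0000000000000000
After insert 'cow': sets bits 7 8 -> bits=0000000110000000
After insert 'fox': sets bits 1 14 -> bits=0100000110000010
insert 'elk' would touch bits 4 11; currently bit4=0, bit11=0
Bits that are 0 among those (would change 0->1): 4 11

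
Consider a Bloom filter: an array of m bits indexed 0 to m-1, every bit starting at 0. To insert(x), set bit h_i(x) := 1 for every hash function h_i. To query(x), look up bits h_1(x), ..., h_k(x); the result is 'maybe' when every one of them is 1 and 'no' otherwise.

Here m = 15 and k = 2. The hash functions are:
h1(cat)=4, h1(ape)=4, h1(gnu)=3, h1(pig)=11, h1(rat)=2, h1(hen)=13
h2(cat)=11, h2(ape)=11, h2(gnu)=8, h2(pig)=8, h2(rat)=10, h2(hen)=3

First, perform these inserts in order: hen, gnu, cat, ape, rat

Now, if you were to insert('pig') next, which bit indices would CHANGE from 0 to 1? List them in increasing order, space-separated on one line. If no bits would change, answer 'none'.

Answer: none

Derivation:
Start: bits=000000000000000
After insert 'hen': sets bits 3 13 -> bits=000100000000010
After insert 'gnu': sets bits 3 8 -> bits=000100001000010
After insert 'cat': sets bits 4 11 -> bits=000110001001010
After insert 'ape': sets bits 4 11 -> bits=000110001001010
After insert 'rat': sets bits 2 10 -> bits=001110001011010
insert 'pig' would touch bits 8 11; currently bit8=1, bit11=1
Bits that are 0 among those (would change 0->1): none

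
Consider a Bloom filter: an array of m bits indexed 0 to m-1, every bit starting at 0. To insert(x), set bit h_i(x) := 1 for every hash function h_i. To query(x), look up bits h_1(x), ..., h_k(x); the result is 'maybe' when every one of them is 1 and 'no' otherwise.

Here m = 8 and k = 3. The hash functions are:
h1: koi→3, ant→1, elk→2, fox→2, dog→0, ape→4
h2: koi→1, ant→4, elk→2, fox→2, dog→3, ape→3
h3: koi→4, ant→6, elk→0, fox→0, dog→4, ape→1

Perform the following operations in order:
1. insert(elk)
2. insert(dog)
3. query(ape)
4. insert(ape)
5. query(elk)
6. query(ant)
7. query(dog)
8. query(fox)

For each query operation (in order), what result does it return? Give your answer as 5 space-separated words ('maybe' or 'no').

Start: bits=00000000
Op 1: insert elk -> sets bits 0 2 -> bits=10100000
Op 2: insert dog -> sets bits 0 3 4 -> bits=10111000
Op 3: query ape -> checks bit1=0, bit3=1, bit4=1 (has a 0) -> no
Op 4: insert ape -> sets bits 1 3 4 -> bits=11111000
Op 5: query elk -> checks bit0=1, bit2=1 (all 1) -> maybe
Op 6: query ant -> checks bit1=1, bit4=1, bit6=0 (has a 0) -> no
Op 7: query dog -> checks bit0=1, bit3=1, bit4=1 (all 1) -> maybe
Op 8: query fox -> checks bit0=1, bit2=1 (all 1) -> maybe
Query results in order: no maybe no maybe maybe

Answer: no maybe no maybe maybe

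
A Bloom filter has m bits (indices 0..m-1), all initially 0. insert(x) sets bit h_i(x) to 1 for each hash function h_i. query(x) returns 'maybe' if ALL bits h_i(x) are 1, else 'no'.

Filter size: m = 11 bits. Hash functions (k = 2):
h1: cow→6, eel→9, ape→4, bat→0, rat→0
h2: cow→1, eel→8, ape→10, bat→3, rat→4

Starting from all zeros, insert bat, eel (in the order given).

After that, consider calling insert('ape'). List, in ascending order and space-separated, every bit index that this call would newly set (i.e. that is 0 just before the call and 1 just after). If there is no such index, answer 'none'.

Answer: 4 10

Derivation:
Start: bits=00000000000
After insert 'bat': sets bits 0 3 -> bits=10010000000
After insert 'eel': sets bits 8 9 -> bits=10010000110
insert 'ape' would touch bits 4 10; currently bit4=0, bit10=0
Bits that are 0 among those (would change 0->1): 4 10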